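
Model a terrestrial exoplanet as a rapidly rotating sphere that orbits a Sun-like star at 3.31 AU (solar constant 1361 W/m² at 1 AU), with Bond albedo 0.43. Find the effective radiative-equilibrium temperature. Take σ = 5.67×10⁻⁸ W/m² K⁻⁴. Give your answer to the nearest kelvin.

Flux at the orbit: S = 1361/(3.31)² = 124.2 W/m².
Averaging over the sphere, the absorbed flux is S(1−α)/4 = 17.70 W/m².
In equilibrium σT⁴ equals this, so T = 132.9 K.

133 K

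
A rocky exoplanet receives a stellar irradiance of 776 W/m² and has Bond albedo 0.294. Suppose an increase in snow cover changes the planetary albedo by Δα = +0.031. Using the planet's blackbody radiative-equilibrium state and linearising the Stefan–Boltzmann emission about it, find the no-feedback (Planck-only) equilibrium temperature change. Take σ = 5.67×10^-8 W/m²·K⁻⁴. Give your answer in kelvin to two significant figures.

Unperturbed T_e = [776.0·(1−0.294)/(4σ)]^¼ = 221.7 K.
TOA radiative forcing: ΔF = −S·Δα/4 = −776.0·(+0.031)/4 = -6.014 W/m².
Planck response: λ_P = 4σT_e³ = 4·5.67×10⁻⁸·(221.7)³ = 2.471 W/m²/K.
Hence the no-feedback warming is ΔF/(4σT_e³) = -2.43 K.

-2.4 kelvin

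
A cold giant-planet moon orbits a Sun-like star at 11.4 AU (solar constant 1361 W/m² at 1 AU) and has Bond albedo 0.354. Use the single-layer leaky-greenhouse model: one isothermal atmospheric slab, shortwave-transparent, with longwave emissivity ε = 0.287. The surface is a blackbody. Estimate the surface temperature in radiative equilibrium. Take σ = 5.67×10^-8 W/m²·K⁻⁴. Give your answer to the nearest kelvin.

77 K

By the inverse-square law, S = 1361/11.4² = 10.47 W/m².
Effective emission temperature (TOA balance): σT_e⁴ = S(1−α)/4 = 1.691 W/m² → T_e = 73.90 K.
The surface balance (absorbed SW + ε·downward IR = σT_s⁴) with T_a⁴ = T_s⁴/2 reduces to T_s = T_e·[2/(2−ε)]^¼ = 76.82 K.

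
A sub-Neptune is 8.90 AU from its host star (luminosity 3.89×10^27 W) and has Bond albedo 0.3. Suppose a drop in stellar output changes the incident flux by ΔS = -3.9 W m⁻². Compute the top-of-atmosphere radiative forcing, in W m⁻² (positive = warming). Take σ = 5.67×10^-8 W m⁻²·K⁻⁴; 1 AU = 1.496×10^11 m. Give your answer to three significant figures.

Orbital distance: d = 8.90 AU = 1.331×10^12 m.
Spreading L over a sphere of radius d: S = 3.89×10^27/(4π·1.33×10^12²) = 174.6 W m⁻².
Only a fraction (1−α) is absorbed and it's spread over 4πR², so ΔF = (1−α)ΔS/4 = -0.6825 W m⁻².

-0.682 W m⁻²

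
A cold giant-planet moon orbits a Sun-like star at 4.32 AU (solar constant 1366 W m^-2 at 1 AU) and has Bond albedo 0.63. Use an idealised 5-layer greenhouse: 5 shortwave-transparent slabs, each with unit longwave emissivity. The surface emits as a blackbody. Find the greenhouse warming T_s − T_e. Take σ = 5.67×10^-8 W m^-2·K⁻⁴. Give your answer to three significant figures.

By the inverse-square law, S = 1366/4.32² = 73.20 W m^-2.
OLR = S(1−α)/4 = 6.771 W m^-2; the top layer radiates at T_e = 104.5 K.
T_s = (N+1)^(1/4)·T_e = 163.6 K.
Warming: T_s − T_e = 59.07 K.

59.1 K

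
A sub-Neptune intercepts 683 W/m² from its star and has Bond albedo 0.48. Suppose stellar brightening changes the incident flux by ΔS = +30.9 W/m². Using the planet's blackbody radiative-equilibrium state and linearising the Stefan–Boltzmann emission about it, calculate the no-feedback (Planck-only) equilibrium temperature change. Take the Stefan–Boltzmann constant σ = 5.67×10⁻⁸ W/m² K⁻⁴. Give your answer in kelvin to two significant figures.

Unperturbed T_e = [683.0·(1−0.48)/(4σ)]^¼ = 198.9 K.
ΔF = Δ[S(1−α)]/4 = (1−0.48)·+30.9/4 = 4.017 W/m².
Linearising σT⁴ gives d(σT⁴)/dT = 4σT_e³ = 1.785 W/m² per K.
Hence the no-feedback warming is ΔF/(4σT_e³) = 2.25 K.

2.2 K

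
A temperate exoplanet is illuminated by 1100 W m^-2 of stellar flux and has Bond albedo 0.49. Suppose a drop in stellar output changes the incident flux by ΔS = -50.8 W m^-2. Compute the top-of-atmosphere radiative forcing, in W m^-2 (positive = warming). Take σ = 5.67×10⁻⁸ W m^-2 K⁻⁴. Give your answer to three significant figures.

-6.48 W m^-2

ΔF = Δ[S(1−α)]/4 = (1−0.49)·-50.8/4 = -6.477 W m^-2.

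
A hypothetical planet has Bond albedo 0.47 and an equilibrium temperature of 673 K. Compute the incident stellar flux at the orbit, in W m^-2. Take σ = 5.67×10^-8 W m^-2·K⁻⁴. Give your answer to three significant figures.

Invert the energy balance for S: S = 4σT⁴/(1−α).
The emitted flux is σT⁴ = 11630 W m^-2.
So S = 4×11630/(1−0.47) = 87790 W m^-2.

87800 W m^-2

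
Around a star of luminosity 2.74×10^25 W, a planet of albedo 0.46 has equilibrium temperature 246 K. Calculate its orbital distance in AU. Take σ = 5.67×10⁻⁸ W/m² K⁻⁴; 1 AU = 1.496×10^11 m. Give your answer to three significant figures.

0.252 AU

The flux needed for this T is 4σT⁴/(1−0.46) = 1538 W/m².
S = L/(4πd²) → d = √(L/4πS) = √(2.74×10^25/(4π·1538)) = 3.765×10^10 m = 0.2517 AU.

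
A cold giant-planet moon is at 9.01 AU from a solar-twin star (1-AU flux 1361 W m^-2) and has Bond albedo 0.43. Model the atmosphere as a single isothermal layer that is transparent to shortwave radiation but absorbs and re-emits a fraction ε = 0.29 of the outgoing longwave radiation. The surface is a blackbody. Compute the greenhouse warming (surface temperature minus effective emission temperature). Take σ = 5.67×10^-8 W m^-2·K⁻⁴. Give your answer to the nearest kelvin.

By the inverse-square law, S = 1361/9.01² = 16.77 W m^-2.
Effective emission temperature (TOA balance): σT_e⁴ = S(1−α)/4 = 2.389 W m^-2 → T_e = 80.57 K.
For a single slab of emissivity ε, T_s⁴ = 2T_e⁴/(2−ε); thus T_s = 80.57·(1.17)^(1/4) = 83.79 K.
T_s − T_e = 83.79 − 80.57 = 3.218 K.

3 K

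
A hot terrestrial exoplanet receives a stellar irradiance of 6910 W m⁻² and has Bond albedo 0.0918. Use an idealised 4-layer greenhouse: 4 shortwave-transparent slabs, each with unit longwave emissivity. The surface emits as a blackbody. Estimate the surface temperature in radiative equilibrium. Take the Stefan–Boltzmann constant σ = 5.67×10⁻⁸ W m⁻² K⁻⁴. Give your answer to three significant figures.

610 K

Top-of-atmosphere balance: σT_e⁴ = S(1−α)/4 = 1569 W m⁻² → T_e = 407.9 K.
Layer-by-layer balance gives σT_s⁴ = (N+1)σT_e⁴, so T_s = 5^¼·407.9 = 609.9 K.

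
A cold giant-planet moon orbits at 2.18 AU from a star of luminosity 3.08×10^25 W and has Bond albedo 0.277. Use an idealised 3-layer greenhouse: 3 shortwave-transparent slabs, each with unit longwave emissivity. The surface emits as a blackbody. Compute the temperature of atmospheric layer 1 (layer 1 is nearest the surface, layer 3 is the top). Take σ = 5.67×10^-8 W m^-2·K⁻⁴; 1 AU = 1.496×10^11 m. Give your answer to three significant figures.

d = 2.18 × 1.496×10^11 m = 3.261×10^11 m.
Flux at the orbit: S = L/(4πd²) = 3.08×10^25/(4π·(3.26×10^11)²) = 23.04 W m^-2.
OLR = S(1−α)/4 = 4.165 W m^-2; the top layer radiates at T_e = 92.58 K.
Each opaque layer satisfies 2T_j⁴ = T_{j−1}⁴ + T_{j+1}⁴, giving T_k⁴ = (N+1−k)T_e⁴.
With k = 1: T_1 = (3+1−1)^¼·92.58 K = 121.8 K.

122 kelvin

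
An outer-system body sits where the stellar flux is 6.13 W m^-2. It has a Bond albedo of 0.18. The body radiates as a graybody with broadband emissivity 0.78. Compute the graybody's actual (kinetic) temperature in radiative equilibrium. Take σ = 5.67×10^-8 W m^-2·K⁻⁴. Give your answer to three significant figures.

Averaging over the sphere, the absorbed flux is S(1−α)/4 = 1.257 W m^-2.
Equating to εσT⁴ with ε = 0.78: T = (1.257/0.78σ)^(1/4) = 73.01 K.

73.0 K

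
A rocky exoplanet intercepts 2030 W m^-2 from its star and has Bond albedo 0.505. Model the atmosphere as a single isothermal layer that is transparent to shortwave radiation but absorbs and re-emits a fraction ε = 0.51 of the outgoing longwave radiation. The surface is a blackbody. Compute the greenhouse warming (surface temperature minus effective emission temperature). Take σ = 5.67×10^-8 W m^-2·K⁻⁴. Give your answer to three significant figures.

19.7 kelvin

At the top of the atmosphere, σT_e⁴ = S(1−α)/4 = 251.2 W m^-2, giving T_e = 258.0 K.
For a single slab of emissivity ε, T_s⁴ = 2T_e⁴/(2−ε); thus T_s = 258.0·(1.342)^(1/4) = 277.7 K.
Greenhouse warming: T_s − T_e = 19.70 K.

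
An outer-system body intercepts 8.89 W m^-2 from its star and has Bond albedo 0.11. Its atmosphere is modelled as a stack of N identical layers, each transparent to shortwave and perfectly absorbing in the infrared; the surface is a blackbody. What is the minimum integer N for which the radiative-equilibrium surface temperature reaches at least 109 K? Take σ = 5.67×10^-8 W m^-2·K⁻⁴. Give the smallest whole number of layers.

4

The effective emission temperature is T_e = [S(1−α)/(4σ)]^¼ = 76.85 K.
Need (N+1)T_e⁴ ≥ T_s⁴, i.e. N+1 ≥ (109/76.85)⁴ = 4.046.
So N ≥ 3.046; the smallest integer is N = 4.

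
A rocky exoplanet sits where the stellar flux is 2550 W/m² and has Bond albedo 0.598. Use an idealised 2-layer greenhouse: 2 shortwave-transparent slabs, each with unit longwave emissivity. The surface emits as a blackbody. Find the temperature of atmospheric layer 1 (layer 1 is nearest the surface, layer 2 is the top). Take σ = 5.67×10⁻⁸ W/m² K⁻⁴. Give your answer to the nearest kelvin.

The effective emission temperature is T_e = [S(1−α)/(4σ)]^¼ = 259.3 K.
The net upward flux σT_e⁴ is constant between every pair of levels, so T_k⁴ = (N+1−k)T_e⁴.
With k = 1: T_1 = (2+1−1)^¼·259.3 K = 308.3 K.

308 kelvin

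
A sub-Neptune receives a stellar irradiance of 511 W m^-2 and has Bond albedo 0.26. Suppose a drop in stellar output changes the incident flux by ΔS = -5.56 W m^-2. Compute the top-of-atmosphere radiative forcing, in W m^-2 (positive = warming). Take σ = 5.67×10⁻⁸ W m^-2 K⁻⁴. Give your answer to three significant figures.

-1.03 W m^-2

Only a fraction (1−α) is absorbed and it's spread over 4πR², so ΔF = (1−α)ΔS/4 = -1.029 W m^-2.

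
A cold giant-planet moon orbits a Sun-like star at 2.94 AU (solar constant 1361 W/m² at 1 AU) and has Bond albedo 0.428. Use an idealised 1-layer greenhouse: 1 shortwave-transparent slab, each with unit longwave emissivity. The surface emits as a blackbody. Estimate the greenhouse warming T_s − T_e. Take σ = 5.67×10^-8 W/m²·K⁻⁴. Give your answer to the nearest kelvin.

27 K

By the inverse-square law, S = 1361/2.94² = 157.5 W/m².
The effective emission temperature is T_e = [S(1−α)/(4σ)]^¼ = 141.2 K.
T_s = (N+1)^(1/4)·T_e = 167.9 K.
So the greenhouse effect raises the surface by 167.9 − 141.2 = 26.71 K.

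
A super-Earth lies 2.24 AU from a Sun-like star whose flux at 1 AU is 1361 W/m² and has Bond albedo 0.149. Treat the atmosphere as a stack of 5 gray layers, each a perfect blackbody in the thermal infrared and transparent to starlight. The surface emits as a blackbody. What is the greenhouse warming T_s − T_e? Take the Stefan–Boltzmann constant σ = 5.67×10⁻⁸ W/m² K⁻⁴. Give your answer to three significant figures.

101 kelvin

Flux at the orbit: S = 1361/(2.24)² = 271.2 W/m².
The effective emission temperature is T_e = [S(1−α)/(4σ)]^¼ = 178.6 K.
Surface: T_s = (6)^¼·T_e = 279.5 K.
Warming: T_s − T_e = 100.9 K.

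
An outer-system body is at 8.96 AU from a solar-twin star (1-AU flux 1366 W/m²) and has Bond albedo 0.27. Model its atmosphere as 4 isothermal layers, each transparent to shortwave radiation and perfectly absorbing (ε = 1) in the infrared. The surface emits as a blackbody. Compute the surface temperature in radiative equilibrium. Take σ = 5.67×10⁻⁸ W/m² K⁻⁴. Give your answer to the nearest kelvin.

129 kelvin

Irradiance scales as 1/d², so S = 1366 W/m² × (1/8.96)² = 17.02 W/m².
OLR = S(1−α)/4 = 3.105 W/m²; the top layer radiates at T_e = 86.03 K.
With N = 4 opaque layers, T_s = (N+1)^(1/4)·T_e = 5^(1/4)·86.03 = 128.6 K.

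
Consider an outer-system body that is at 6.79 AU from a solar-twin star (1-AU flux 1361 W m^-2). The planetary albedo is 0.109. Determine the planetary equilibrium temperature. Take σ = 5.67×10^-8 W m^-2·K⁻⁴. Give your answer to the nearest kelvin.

By the inverse-square law, S = 1361/6.79² = 29.52 W m^-2.
Averaging over the sphere, the absorbed flux is S(1−α)/4 = 6.576 W m^-2.
Set σT⁴ = 6.576 → T = (6.576/σ)^(1/4) = 103.8 K.

104 kelvin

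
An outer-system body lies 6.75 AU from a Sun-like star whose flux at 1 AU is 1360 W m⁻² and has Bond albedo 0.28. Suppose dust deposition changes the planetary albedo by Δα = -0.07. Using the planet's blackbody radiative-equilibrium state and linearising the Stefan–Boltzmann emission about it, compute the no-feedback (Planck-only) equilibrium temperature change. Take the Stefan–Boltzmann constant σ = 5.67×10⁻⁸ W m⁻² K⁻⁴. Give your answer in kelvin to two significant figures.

2.4 kelvin

By the inverse-square law, S = 1360/6.75² = 29.85 W m⁻².
Reference equilibrium: T_e = [S(1−α)/(4σ)]^(1/4) = 98.66 K.
ΔF = −(S/4)Δα = −(29.85/4)×(-0.07) = 0.5224 W m⁻².
Planck response: λ_P = 4σT_e³ = 4·5.67×10⁻⁸·(98.66)³ = 0.2178 W m⁻²/K.
ΔT₀ = ΔF/λ_P = 0.5224/0.2178 = 2.40 K.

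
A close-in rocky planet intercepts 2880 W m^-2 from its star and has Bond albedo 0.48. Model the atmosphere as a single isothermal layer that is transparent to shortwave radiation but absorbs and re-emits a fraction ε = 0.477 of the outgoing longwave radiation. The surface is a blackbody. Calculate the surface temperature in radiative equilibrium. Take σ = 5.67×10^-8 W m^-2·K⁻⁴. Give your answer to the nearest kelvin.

305 kelvin

At the top of the atmosphere, σT_e⁴ = S(1−α)/4 = 374.4 W m^-2, giving T_e = 285.1 K.
Surface balance with a leaky layer gives σT_s⁴ = σT_e⁴·2/(2−ε), so T_s = T_e·[2/(2−0.477)]^(1/4) = 305.2 K.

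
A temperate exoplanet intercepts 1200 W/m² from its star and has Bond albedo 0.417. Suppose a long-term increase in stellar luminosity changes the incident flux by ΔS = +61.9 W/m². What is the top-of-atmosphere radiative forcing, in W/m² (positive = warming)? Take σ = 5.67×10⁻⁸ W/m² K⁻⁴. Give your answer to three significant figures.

9.02 W/m²

Only a fraction (1−α) is absorbed and it's spread over 4πR², so ΔF = (1−α)ΔS/4 = 9.022 W/m².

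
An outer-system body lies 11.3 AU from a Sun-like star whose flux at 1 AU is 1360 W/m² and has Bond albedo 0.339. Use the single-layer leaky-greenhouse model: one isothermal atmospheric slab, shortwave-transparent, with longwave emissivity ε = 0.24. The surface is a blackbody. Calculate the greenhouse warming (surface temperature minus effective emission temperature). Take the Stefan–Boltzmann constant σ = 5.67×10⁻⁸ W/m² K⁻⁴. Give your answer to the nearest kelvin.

2 K

Irradiance scales as 1/d², so S = 1360 W/m² × (1/11.3)² = 10.65 W/m².
At the top of the atmosphere, σT_e⁴ = S(1−α)/4 = 1.760 W/m², giving T_e = 74.64 K.
For a single slab of emissivity ε, T_s⁴ = 2T_e⁴/(2−ε); thus T_s = 74.64·(1.136)^(1/4) = 77.07 K.
The atmosphere warms the surface by 2.424 K.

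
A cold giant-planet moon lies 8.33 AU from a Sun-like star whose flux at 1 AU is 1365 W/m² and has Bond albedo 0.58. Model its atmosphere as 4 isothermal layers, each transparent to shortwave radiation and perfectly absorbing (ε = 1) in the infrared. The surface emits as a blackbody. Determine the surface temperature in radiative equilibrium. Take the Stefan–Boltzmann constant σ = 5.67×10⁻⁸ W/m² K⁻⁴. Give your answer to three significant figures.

Irradiance scales as 1/d², so S = 1365 W/m² × (1/8.33)² = 19.67 W/m².
The effective emission temperature is T_e = [S(1−α)/(4σ)]^¼ = 77.69 K.
Layer-by-layer balance gives σT_s⁴ = (N+1)σT_e⁴, so T_s = 5^¼·77.69 = 116.2 K.

116 K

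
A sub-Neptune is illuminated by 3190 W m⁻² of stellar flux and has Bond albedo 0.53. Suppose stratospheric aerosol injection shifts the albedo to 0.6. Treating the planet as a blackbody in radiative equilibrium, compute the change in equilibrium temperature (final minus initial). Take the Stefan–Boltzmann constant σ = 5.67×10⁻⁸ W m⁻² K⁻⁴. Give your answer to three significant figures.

With α = 0.53, T₁ = 285.1 K.
After:  T₂ = [3190·0.4/(4σ)]^(1/4) = 273.9 K.
Change: 273.9 − 285.1 = -11.27 K.

-11.3 K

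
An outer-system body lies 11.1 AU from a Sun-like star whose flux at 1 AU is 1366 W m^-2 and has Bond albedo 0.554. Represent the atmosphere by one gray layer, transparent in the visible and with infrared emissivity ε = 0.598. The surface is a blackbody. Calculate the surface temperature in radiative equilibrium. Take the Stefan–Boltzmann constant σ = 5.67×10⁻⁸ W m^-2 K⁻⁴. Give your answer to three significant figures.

74.7 kelvin

By the inverse-square law, S = 1366/11.1² = 11.09 W m^-2.
At the top of the atmosphere, σT_e⁴ = S(1−α)/4 = 1.236 W m^-2, giving T_e = 68.33 K.
For a single slab of emissivity ε, T_s⁴ = 2T_e⁴/(2−ε); thus T_s = 68.33·(1.427)^(1/4) = 74.68 K.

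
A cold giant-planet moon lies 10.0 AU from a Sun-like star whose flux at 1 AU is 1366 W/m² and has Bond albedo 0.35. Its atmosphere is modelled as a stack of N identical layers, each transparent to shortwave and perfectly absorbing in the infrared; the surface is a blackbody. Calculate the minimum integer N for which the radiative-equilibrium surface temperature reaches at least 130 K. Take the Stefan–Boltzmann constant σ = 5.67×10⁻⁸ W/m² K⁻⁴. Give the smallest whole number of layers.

7

Flux at the orbit: S = 1366/(10.0)² = 13.66 W/m².
The effective emission temperature is T_e = [S(1−α)/(4σ)]^¼ = 79.10 K.
Need (N+1)T_e⁴ ≥ T_s⁴, i.e. N+1 ≥ (130/79.10)⁴ = 7.295.
The minimum whole number is N = 7.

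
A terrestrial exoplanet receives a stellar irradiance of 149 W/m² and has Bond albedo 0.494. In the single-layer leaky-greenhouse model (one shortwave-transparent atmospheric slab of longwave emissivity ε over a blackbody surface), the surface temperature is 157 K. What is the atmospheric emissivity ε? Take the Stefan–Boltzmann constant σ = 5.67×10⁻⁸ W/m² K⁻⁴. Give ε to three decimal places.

0.906

TOA balance gives T_e = 135.0 K.
Inverting T_s⁴ = 2T_e⁴/(2−ε): (T_e/T_s)⁴ = 0.5471, so ε = 2(1 − 0.5471) = 0.9057.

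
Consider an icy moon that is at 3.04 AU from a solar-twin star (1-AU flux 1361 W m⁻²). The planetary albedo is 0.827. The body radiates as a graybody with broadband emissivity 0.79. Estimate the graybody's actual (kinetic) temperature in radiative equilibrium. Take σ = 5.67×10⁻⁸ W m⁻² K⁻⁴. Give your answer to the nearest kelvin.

By the inverse-square law, S = 1361/3.04² = 147.3 W m⁻².
Averaging over the sphere, the absorbed flux is S(1−α)/4 = 6.369 W m⁻².
Equating to εσT⁴ with ε = 0.79: T = (6.369/0.79σ)^(1/4) = 109.2 K.

109 K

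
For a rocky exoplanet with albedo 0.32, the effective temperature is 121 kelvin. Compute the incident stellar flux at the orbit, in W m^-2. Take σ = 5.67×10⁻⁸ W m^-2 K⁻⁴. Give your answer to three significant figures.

Invert the energy balance for S: S = 4σT⁴/(1−α).
The emitted flux is σT⁴ = 12.15 W m^-2.
So S = 4×12.15/(1−0.32) = 71.49 W m^-2.

71.5 W m^-2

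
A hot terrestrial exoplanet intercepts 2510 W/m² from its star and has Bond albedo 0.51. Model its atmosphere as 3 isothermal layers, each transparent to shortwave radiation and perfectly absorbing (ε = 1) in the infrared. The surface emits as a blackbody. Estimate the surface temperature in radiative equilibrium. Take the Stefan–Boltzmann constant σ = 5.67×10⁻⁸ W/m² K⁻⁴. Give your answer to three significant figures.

384 K

Top-of-atmosphere balance: σT_e⁴ = S(1−α)/4 = 307.5 W/m² → T_e = 271.4 K.
With N = 3 opaque layers, T_s = (N+1)^(1/4)·T_e = 4^(1/4)·271.4 = 383.8 K.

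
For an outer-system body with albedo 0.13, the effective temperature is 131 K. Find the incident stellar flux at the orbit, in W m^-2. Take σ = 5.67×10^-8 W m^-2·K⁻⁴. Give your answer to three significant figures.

Invert the energy balance for S: S = 4σT⁴/(1−α).
The emitted flux is σT⁴ = 16.70 W m^-2.
So S = 4×16.70/(1−0.13) = 76.77 W m^-2.

76.8 W m^-2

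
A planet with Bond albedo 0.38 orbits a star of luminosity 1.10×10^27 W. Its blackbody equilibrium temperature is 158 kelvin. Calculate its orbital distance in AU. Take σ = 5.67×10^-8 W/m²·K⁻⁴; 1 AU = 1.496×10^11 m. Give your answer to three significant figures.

4.14 AU

The flux needed for this T is 4σT⁴/(1−0.38) = 228.0 W/m².
Then d = [L/(4πS)]^(1/2) = 6.197×10^11 m, i.e. 4.142 AU.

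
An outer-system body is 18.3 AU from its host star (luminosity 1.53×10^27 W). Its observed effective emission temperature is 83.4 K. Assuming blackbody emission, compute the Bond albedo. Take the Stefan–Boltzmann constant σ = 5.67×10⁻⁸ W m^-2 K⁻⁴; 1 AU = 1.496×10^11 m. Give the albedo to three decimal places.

0.325

Orbital distance: d = 18.3 AU = 2.738×10^12 m.
S = L/(4πd²) = 16.24 W m^-2.
Rearranging the radiative balance, α = 1 − 4σT⁴/S.
4σT⁴ = 4·5.67×10⁻⁸·(83.4)⁴ = 10.97 W m^-2.
1−α = 10.97/16.24 = 0.6754, so α = 0.3246.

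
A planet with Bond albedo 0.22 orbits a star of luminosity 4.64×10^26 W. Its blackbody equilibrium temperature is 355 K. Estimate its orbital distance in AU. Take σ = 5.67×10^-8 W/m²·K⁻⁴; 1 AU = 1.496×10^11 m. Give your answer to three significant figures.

0.598 AU

Energy balance gives S = 4σT⁴/(1−α) = 4618 W/m².
From L = 4πd²S, d = √(4.64×10^26/(4π·4618)) = 8.942×10^10 m = 0.5977 AU.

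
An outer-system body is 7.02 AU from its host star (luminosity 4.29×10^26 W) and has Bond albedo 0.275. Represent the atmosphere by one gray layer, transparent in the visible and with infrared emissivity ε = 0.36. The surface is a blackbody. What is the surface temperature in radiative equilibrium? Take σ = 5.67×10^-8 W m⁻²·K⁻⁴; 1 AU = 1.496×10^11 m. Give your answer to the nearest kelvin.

Orbital distance: d = 7.02 AU = 1.050×10^12 m.
Spreading L over a sphere of radius d: S = 4.29×10^26/(4π·1.05×10^12²) = 30.95 W m⁻².
The planet radiates to space at T_e = [S(1−α)/(4σ)]^(1/4) = 99.74 K.
Surface balance with a leaky layer gives σT_s⁴ = σT_e⁴·2/(2−ε), so T_s = T_e·[2/(2−0.36)]^(1/4) = 104.8 K.

105 K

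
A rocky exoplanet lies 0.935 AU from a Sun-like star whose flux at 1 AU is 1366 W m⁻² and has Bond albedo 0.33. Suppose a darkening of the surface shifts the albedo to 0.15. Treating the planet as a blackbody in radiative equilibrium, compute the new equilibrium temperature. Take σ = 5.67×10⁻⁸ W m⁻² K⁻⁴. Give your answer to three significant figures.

277 K

Flux at the orbit: S = 1366/(0.935)² = 1563 W m⁻².
T₂ = [S(1−α₂)/(4σ)]^(1/4) = [1563·0.85/(4σ)]^(1/4) = 276.6 K.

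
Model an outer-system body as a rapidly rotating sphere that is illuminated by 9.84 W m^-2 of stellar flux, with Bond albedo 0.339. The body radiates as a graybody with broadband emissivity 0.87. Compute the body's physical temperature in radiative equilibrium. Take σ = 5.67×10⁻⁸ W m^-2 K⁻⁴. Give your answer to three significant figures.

75.8 K

Absorbed flux (global mean): S(1−α)/4 = 9.840·0.661/4 = 1.626 W m^-2.
Radiative balance εσT⁴ = 1.626 gives T = [1.626/(0.87·σ)]^(1/4) = 75.77 K.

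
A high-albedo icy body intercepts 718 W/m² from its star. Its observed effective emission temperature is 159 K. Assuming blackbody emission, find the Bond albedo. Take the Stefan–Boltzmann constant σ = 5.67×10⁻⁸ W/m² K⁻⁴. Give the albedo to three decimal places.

0.798

From σT⁴ = S(1−α)/4 we invert for α: 1−α = 4σT⁴/S.
4σT⁴ = 4·5.67×10⁻⁸·(159)⁴ = 145.0 W/m².
Hence α = 1 − 145.0/718.0 = 0.7981.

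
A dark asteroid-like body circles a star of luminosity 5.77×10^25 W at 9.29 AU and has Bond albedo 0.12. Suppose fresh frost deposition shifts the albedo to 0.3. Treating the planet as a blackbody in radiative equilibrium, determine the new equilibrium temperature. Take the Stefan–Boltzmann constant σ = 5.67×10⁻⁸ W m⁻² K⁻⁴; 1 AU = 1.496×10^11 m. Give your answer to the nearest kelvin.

Orbital distance: d = 9.29 AU = 1.390×10^12 m.
S = L/(4πd²) = 2.377 W m⁻².
With the new albedo, S(1−α₂)/4 = 0.4160 W m⁻², so T₂ = 52.05 K.

52 kelvin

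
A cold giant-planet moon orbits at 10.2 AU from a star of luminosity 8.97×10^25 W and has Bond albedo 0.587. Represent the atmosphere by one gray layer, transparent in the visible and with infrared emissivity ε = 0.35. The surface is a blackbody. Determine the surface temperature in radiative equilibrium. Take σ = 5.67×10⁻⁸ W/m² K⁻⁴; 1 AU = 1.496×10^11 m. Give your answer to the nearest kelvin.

51 K

d = 10.2 × 1.496×10^11 m = 1.526×10^12 m.
S = L/(4πd²) = 3.066 W/m².
The planet radiates to space at T_e = [S(1−α)/(4σ)]^(1/4) = 48.61 K.
For a single slab of emissivity ε, T_s⁴ = 2T_e⁴/(2−ε); thus T_s = 48.61·(1.212)^(1/4) = 51.00 K.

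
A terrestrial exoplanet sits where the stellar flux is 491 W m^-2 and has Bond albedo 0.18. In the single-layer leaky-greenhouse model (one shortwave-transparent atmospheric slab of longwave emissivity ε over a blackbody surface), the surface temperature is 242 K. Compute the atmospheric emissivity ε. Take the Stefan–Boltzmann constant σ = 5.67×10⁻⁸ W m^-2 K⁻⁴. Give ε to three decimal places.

0.965

First, T_e = [491.0·(1−0.18)/(4σ)]^(1/4) = 205.3 K.
T_s⁴ = T_e⁴·2/(2−ε) → ε = 2 − 2(T_e/T_s)⁴ = 2 − 2·(205.3/242)⁴ = 0.9648.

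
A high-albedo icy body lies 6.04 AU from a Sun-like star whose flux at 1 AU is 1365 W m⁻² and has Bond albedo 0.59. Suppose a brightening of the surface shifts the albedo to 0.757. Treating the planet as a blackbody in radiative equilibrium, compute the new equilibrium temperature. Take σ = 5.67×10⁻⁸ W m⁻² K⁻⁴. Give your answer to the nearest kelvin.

By the inverse-square law, S = 1365/6.04² = 37.42 W m⁻².
T₂ = [S(1−α₂)/(4σ)]^(1/4) = [37.42·0.243/(4σ)]^(1/4) = 79.57 K.

80 K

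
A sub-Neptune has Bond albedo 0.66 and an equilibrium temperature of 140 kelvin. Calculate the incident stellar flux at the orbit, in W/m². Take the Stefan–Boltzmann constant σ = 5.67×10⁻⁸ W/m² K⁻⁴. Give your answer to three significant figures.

256 W/m²

From S(1−α)/4 = σT⁴: S = 4σT⁴/(1−α).
The emitted flux is σT⁴ = 21.78 W/m².
S = 4·21.78/0.34 = 256.3 W/m².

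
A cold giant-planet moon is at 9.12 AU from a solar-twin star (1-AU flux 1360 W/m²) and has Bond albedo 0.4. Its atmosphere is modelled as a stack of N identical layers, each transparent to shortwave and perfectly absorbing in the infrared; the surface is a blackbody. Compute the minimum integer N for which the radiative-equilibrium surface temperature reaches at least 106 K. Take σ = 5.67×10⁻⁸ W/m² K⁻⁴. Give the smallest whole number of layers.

By the inverse-square law, S = 1360/9.12² = 16.35 W/m².
The effective emission temperature is T_e = [S(1−α)/(4σ)]^¼ = 81.10 K.
Need (N+1)T_e⁴ ≥ T_s⁴, i.e. N+1 ≥ (106/81.10)⁴ = 2.919.
The minimum whole number is N = 2.

2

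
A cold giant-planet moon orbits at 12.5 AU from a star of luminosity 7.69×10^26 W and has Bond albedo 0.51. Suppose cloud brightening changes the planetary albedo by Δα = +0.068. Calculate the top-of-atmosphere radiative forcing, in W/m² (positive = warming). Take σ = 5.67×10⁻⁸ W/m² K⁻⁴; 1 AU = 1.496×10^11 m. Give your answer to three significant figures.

d = 12.5 × 1.496×10^11 m = 1.870×10^12 m.
Flux at the orbit: S = L/(4πd²) = 7.69×10^26/(4π·(1.87×10^12)²) = 17.50 W/m².
ΔF = −(S/4)Δα = −(17.50/4)×(+0.068) = -0.2975 W/m².

-0.297 W/m²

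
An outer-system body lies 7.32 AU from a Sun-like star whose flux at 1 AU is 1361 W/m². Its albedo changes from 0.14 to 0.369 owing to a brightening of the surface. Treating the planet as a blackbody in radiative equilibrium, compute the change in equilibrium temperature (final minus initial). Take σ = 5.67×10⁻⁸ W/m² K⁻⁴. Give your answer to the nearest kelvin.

-7 K

By the inverse-square law, S = 1361/7.32² = 25.40 W/m².
Initial: T₁ = [S(1−0.14)/(4σ)]^(1/4) = 99.07 K.
After:  T₂ = [25.40·0.631/(4σ)]^(1/4) = 91.69 K.
Change: 91.69 − 99.07 = -7.379 K.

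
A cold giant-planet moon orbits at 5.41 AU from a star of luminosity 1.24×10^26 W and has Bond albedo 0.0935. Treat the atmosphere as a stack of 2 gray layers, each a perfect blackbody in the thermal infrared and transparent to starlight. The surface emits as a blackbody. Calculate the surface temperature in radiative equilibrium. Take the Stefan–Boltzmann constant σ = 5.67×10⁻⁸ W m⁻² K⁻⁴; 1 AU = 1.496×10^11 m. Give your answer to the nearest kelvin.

116 K

d = 5.41 × 1.496×10^11 m = 8.093×10^11 m.
Flux at the orbit: S = L/(4πd²) = 1.24×10^26/(4π·(8.09×10^11)²) = 15.06 W m⁻².
Top-of-atmosphere balance: σT_e⁴ = S(1−α)/4 = 3.414 W m⁻² → T_e = 88.09 K.
With N = 2 opaque layers, T_s = (N+1)^(1/4)·T_e = 3^(1/4)·88.09 = 115.9 K.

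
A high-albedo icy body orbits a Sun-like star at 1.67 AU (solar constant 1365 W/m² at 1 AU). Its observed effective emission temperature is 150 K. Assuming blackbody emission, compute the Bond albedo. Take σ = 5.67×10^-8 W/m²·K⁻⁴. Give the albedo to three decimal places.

0.765

By the inverse-square law, S = 1365/1.67² = 489.4 W/m².
Energy balance: S(1−α)/4 = σT⁴, so 1−α = 4σT⁴/S.
4σT⁴ = 4·5.67×10⁻⁸·(150)⁴ = 114.8 W/m².
1−α = 114.8/489.4 = 0.2346, so α = 0.7654.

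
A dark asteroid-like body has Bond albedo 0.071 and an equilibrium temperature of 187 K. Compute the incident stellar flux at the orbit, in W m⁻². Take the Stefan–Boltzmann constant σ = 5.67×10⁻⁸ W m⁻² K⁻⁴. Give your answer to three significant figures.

Invert the energy balance for S: S = 4σT⁴/(1−α).
σT⁴ = 5.67×10⁻⁸·(187)⁴ = 69.33 W m⁻².
So S = 4×69.33/(1−0.071) = 298.5 W m⁻².

299 W m⁻²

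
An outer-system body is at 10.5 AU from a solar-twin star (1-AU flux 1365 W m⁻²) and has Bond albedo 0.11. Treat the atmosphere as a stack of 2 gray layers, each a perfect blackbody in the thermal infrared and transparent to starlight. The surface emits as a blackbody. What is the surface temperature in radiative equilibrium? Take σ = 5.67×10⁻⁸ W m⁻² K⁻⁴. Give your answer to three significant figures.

110 K

By the inverse-square law, S = 1365/10.5² = 12.38 W m⁻².
OLR = S(1−α)/4 = 2.755 W m⁻²; the top layer radiates at T_e = 83.49 K.
Layer-by-layer balance gives σT_s⁴ = (N+1)σT_e⁴, so T_s = 3^¼·83.49 = 109.9 K.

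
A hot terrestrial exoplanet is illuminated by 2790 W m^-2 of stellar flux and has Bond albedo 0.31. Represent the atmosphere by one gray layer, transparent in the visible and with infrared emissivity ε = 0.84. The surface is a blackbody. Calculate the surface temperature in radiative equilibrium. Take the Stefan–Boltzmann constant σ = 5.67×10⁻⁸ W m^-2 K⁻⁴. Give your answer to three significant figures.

At the top of the atmosphere, σT_e⁴ = S(1−α)/4 = 481.3 W m^-2, giving T_e = 303.5 K.
Surface balance with a leaky layer gives σT_s⁴ = σT_e⁴·2/(2−ε), so T_s = T_e·[2/(2−0.84)]^(1/4) = 347.8 K.

348 K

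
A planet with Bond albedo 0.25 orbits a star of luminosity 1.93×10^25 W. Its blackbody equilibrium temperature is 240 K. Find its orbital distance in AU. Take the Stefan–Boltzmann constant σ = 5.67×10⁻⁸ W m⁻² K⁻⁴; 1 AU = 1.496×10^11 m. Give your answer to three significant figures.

Energy balance gives S = 4σT⁴/(1−α) = 1003 W m⁻².
From L = 4πd²S, d = √(1.93×10^25/(4π·1003)) = 3.913×10^10 m = 0.2615 AU.

0.262 AU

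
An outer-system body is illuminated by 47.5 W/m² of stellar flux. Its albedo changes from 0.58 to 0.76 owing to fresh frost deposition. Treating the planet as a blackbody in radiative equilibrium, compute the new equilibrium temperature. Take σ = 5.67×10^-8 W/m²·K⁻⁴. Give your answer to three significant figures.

84.2 kelvin

T₂ = [S(1−α₂)/(4σ)]^(1/4) = [47.50·0.24/(4σ)]^(1/4) = 84.20 K.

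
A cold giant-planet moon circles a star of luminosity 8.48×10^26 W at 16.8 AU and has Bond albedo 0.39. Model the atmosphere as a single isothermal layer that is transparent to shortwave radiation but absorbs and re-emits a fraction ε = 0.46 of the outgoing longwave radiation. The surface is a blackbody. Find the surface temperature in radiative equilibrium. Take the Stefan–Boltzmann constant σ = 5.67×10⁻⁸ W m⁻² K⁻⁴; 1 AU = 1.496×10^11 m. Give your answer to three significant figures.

78.2 K

Orbital distance: d = 16.8 AU = 2.513×10^12 m.
Flux at the orbit: S = L/(4πd²) = 8.48×10^26/(4π·(2.51×10^12)²) = 10.68 W m⁻².
At the top of the atmosphere, σT_e⁴ = S(1−α)/4 = 1.629 W m⁻², giving T_e = 73.21 K.
Surface balance with a leaky layer gives σT_s⁴ = σT_e⁴·2/(2−ε), so T_s = T_e·[2/(2−0.46)]^(1/4) = 78.16 K.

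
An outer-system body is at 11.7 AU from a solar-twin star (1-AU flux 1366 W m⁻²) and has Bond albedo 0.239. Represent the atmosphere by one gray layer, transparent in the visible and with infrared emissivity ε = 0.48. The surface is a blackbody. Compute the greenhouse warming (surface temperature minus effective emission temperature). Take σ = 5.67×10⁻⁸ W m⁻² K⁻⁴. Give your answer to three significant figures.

5.40 kelvin

By the inverse-square law, S = 1366/11.7² = 9.979 W m⁻².
The planet radiates to space at T_e = [S(1−α)/(4σ)]^(1/4) = 76.07 K.
For a single slab of emissivity ε, T_s⁴ = 2T_e⁴/(2−ε); thus T_s = 76.07·(1.316)^(1/4) = 81.47 K.
The atmosphere warms the surface by 5.402 K.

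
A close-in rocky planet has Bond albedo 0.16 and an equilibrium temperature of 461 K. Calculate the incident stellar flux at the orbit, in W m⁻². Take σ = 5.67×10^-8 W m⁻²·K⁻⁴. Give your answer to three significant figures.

12200 W m⁻²

From S(1−α)/4 = σT⁴: S = 4σT⁴/(1−α).
The emitted flux is σT⁴ = 2561 W m⁻².
S = 4·2561/0.84 = 12190 W m⁻².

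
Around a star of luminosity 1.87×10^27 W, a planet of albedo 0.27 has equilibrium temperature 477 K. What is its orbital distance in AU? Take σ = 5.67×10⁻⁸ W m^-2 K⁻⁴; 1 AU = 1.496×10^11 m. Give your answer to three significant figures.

Required flux: S = 4σT⁴/(1−α) = 16080 W m^-2.
Then d = [L/(4πS)]^(1/2) = 9.619×10^10 m, i.e. 0.6430 AU.

0.643 AU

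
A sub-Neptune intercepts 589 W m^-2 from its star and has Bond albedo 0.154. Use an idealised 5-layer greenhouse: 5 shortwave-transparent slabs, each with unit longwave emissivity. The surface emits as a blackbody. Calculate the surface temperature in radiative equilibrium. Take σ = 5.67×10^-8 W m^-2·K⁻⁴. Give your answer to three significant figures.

339 K

OLR = S(1−α)/4 = 124.6 W m^-2; the top layer radiates at T_e = 216.5 K.
With N = 5 opaque layers, T_s = (N+1)^(1/4)·T_e = 6^(1/4)·216.5 = 338.8 K.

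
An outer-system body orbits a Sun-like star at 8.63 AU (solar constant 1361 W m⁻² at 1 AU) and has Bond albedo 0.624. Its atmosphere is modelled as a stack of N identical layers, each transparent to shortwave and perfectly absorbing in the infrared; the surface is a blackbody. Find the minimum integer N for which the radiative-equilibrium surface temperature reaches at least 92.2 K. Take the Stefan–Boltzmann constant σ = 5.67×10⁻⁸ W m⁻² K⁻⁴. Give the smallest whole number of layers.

2

Flux at the orbit: S = 1361/(8.63)² = 18.27 W m⁻².
The effective emission temperature is T_e = [S(1−α)/(4σ)]^¼ = 74.19 K.
T_s = (N+1)^(1/4)·T_e ≥ 92.2 K requires N+1 ≥ (T_s/T_e)⁴ = (92.2/74.19)⁴ = 2.385.
So N ≥ 1.385; the smallest integer is N = 2.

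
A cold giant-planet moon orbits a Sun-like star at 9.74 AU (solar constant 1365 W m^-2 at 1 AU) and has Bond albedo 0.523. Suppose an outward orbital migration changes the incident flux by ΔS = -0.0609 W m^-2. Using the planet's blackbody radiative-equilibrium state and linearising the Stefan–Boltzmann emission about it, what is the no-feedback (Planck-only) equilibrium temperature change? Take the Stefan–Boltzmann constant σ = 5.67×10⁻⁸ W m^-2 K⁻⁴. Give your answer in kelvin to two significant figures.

-0.078 K

Flux at the orbit: S = 1365/(9.74)² = 14.39 W m^-2.
Unperturbed T_e = [14.39·(1−0.523)/(4σ)]^¼ = 74.17 K.
ΔF = Δ[S(1−α)]/4 = (1−0.523)·-0.0609/4 = -0.007262 W m^-2.
The Planck feedback parameter is 4σT_e³ = 0.09254 W m^-2/K.
Hence the no-feedback warming is ΔF/(4σT_e³) = -0.0785 K.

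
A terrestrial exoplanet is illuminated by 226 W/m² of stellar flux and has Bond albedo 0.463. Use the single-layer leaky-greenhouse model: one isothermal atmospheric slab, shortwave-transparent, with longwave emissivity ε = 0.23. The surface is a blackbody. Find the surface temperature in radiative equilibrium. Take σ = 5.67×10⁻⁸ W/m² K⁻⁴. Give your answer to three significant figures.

Effective emission temperature (TOA balance): σT_e⁴ = S(1−α)/4 = 30.34 W/m² → T_e = 152.1 K.
For a single slab of emissivity ε, T_s⁴ = 2T_e⁴/(2−ε); thus T_s = 152.1·(1.13)^(1/4) = 156.8 K.

157 kelvin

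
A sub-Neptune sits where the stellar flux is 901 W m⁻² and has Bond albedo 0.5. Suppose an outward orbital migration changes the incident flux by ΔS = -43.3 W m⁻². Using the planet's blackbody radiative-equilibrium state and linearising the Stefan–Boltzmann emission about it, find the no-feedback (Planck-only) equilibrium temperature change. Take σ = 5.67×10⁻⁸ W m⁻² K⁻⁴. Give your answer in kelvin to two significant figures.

The baseline emission temperature is T_e = 211.1 K.
TOA radiative forcing: ΔF = (1−α)ΔS/4 = 0.5·(-43.3)/4 = -5.412 W m⁻².
Planck response: λ_P = 4σT_e³ = 4·5.67×10⁻⁸·(211.1)³ = 2.134 W m⁻²/K.
So ΔT₀ = -5.412/2.134 = -2.54 K.

-2.5 kelvin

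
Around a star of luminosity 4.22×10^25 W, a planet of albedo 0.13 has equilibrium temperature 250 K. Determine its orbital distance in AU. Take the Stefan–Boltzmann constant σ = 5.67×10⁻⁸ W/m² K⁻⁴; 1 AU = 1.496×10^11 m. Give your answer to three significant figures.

0.384 AU

The flux needed for this T is 4σT⁴/(1−0.13) = 1018 W/m².
S = L/(4πd²) → d = √(L/4πS) = √(4.22×10^25/(4π·1018)) = 5.743×10^10 m = 0.3839 AU.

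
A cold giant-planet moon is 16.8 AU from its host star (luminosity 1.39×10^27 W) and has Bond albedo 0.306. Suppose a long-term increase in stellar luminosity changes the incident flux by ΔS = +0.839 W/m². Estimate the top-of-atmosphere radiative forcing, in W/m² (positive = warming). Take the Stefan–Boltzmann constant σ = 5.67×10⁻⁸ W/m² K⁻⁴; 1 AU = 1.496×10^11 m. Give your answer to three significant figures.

Orbital distance: d = 16.8 AU = 2.513×10^12 m.
Flux at the orbit: S = L/(4πd²) = 1.39×10^27/(4π·(2.51×10^12)²) = 17.51 W/m².
Only a fraction (1−α) is absorbed and it's spread over 4πR², so ΔF = (1−α)ΔS/4 = 0.1456 W/m².

0.146 W/m²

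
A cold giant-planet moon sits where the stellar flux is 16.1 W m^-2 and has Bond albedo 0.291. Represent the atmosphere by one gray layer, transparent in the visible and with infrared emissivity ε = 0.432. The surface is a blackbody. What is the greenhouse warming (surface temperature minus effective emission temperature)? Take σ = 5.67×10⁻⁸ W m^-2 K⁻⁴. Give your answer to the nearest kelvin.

5 K

At the top of the atmosphere, σT_e⁴ = S(1−α)/4 = 2.854 W m^-2, giving T_e = 84.23 K.
Surface balance with a leaky layer gives σT_s⁴ = σT_e⁴·2/(2−ε), so T_s = T_e·[2/(2−0.432)]^(1/4) = 89.51 K.
Greenhouse warming: T_s − T_e = 5.283 K.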